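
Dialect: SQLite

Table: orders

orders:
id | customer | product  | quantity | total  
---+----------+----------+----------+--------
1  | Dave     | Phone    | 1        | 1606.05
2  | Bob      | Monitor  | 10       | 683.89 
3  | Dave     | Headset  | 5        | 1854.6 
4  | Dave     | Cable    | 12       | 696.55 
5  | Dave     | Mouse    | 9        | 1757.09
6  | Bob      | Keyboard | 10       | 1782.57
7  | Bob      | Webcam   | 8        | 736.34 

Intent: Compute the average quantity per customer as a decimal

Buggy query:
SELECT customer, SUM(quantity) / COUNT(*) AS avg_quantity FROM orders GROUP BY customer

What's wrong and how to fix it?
Bug: SUM(quantity) and COUNT(*) are both integers; the division truncates the fractional part

Fix: Cast one side to REAL so the division keeps the fractional part

Corrected query:
SELECT customer, SUM(quantity) * 1.0 / COUNT(*) AS avg_quantity FROM orders GROUP BY customer

Result:
customer | avg_quantity
---------+-------------
Bob      | 9.333333    
Dave     | 6.75        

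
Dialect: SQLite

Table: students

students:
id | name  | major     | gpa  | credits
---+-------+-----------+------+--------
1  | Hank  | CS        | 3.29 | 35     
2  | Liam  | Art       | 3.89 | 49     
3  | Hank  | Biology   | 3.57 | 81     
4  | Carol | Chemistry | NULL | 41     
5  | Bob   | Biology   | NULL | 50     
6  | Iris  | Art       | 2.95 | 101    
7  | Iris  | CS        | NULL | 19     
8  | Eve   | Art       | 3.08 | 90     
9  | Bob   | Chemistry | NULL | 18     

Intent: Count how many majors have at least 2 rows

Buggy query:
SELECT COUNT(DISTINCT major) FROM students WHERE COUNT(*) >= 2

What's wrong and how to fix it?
Bug: COUNT(*) cannot appear in WHERE; the per-group count doesn't exist yet

Fix: Group first with HAVING COUNT(*) >= 2, then COUNT the resulting groups

Corrected query:
SELECT COUNT(*) FROM (SELECT major FROM students GROUP BY major HAVING COUNT(*) >= 2)

Result:
COUNT(*)
--------
4       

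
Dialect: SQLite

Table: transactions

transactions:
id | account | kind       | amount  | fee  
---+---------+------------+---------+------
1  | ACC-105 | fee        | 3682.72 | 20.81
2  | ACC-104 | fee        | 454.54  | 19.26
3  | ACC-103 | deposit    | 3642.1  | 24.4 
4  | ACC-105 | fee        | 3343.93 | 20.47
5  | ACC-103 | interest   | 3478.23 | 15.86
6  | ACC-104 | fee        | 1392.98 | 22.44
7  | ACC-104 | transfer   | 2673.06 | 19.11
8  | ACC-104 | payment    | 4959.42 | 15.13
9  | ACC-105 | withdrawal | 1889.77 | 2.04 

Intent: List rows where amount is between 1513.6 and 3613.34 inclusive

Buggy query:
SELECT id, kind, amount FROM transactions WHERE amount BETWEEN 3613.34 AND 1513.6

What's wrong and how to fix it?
Bug: The bounds are reversed; BETWEEN a AND b requires a <= b to match anything

Fix: Swap the bounds so the smaller value comes first

Corrected query:
SELECT id, kind, amount FROM transactions WHERE amount BETWEEN 1513.6 AND 3613.34

Result:
id | kind       | amount 
---+------------+--------
4  | fee        | 3343.93
5  | interest   | 3478.23
7  | transfer   | 2673.06
9  | withdrawal | 1889.77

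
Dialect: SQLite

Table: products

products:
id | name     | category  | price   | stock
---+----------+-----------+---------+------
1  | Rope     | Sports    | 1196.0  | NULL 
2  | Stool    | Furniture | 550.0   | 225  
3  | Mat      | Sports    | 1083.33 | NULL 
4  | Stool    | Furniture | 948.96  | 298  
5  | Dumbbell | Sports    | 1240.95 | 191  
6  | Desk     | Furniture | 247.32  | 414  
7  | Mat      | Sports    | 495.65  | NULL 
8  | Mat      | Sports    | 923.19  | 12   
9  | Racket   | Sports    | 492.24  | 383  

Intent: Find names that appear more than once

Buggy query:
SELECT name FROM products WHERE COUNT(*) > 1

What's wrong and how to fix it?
Bug: WHERE can't reference COUNT(*); aggregates are computed after WHERE

Fix: GROUP BY name, then filter groups with HAVING COUNT(*) > 1

Corrected query:
SELECT name FROM products GROUP BY name HAVING COUNT(*) > 1

Result:
name 
-----
Mat  
Stool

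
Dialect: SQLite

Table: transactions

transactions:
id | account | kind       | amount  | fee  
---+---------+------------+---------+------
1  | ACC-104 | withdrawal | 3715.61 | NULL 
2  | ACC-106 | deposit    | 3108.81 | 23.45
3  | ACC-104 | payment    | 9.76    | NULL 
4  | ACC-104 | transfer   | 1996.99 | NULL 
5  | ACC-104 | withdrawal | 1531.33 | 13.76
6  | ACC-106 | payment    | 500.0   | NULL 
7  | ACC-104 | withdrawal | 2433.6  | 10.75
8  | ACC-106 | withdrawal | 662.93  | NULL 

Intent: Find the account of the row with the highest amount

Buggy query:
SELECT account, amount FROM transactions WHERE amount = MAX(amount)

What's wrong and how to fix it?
Bug: MAX(amount) is an aggregate and cannot be used directly in WHERE

Fix: Wrap MAX in a scalar subquery so WHERE compares against a single value

Corrected query:
SELECT account, amount FROM transactions WHERE amount = (SELECT MAX(amount) FROM transactions)

Result:
account | amount 
--------+--------
ACC-104 | 3715.61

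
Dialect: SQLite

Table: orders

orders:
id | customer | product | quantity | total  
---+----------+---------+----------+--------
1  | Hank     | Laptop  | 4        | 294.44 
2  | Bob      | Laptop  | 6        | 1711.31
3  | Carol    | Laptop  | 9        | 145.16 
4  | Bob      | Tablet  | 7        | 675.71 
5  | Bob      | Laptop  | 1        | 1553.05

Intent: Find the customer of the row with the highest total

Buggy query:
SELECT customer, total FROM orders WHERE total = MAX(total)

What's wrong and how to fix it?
Bug: WHERE is evaluated per row; an aggregate over the whole table isn't defined there

Fix: Wrap MAX in a scalar subquery so WHERE compares against a single value

Corrected query:
SELECT customer, total FROM orders WHERE total = (SELECT MAX(total) FROM orders)

Result:
customer | total  
---------+--------
Bob      | 1711.31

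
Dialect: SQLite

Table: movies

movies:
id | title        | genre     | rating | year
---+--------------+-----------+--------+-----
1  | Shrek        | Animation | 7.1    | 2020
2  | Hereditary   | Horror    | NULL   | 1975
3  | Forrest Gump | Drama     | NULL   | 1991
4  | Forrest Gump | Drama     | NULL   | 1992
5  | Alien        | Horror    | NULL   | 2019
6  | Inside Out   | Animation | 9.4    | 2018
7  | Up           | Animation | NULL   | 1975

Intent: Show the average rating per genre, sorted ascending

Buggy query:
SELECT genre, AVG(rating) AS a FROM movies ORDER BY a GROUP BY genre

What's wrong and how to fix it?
Bug: ORDER BY appears before GROUP BY; SQL clause order requires GROUP BY first

Fix: Reorder: SELECT … FROM … GROUP BY … ORDER BY …

Corrected query:
SELECT genre, AVG(rating) AS a FROM movies GROUP BY genre ORDER BY a

Result:
genre     | a   
----------+-----
Drama     | NULL
Horror    | NULL
Animation | 8.25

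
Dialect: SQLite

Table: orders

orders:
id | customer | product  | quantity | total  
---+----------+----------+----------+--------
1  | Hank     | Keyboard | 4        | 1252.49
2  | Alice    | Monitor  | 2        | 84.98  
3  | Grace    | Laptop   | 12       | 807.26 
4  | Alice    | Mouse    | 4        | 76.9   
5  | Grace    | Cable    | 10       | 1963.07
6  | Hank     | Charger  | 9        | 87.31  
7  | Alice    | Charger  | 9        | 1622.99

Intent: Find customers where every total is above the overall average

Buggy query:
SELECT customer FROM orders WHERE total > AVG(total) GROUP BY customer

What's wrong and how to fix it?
Bug: AVG() is an aggregate; it can't sit directly in WHERE

Fix: Use a subquery for AVG and a HAVING MIN(...) filter so the condition holds for every row in the group

Corrected query:
SELECT customer FROM orders GROUP BY customer HAVING MIN(total) > (SELECT AVG(total) FROM orders)

Result:
(no rows)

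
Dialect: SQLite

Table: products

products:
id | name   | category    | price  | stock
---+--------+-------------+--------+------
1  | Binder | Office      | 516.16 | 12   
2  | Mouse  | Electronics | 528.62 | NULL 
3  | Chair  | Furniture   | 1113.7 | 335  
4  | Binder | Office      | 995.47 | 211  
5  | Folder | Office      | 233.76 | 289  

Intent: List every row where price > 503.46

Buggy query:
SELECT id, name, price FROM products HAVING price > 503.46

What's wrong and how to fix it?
Bug: This is a non-aggregate query (no GROUP BY, no aggregates), so in SQLite the HAVING clause is invalid here; a row-level condition belongs in WHERE

Fix: Use WHERE for row-level filtering

Corrected query:
SELECT id, name, price FROM products WHERE price > 503.46

Result:
id | name   | price 
---+--------+-------
1  | Binder | 516.16
2  | Mouse  | 528.62
3  | Chair  | 1113.7
4  | Binder | 995.47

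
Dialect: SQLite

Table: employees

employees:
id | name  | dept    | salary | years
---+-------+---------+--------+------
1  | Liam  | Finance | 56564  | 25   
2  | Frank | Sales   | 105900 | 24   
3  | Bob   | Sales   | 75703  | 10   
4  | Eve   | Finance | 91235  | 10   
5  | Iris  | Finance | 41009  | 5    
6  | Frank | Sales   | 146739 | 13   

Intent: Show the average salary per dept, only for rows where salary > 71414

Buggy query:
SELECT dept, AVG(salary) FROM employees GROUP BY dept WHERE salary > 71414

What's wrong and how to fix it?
Bug: Row-level WHERE must come before GROUP BY in the clause order

Fix: Place WHERE between FROM and GROUP BY

Corrected query:
SELECT dept, AVG(salary) FROM employees WHERE salary > 71414 GROUP BY dept

Result:
dept    | AVG(salary)  
--------+--------------
Finance | 91235        
Sales   | 109447.333333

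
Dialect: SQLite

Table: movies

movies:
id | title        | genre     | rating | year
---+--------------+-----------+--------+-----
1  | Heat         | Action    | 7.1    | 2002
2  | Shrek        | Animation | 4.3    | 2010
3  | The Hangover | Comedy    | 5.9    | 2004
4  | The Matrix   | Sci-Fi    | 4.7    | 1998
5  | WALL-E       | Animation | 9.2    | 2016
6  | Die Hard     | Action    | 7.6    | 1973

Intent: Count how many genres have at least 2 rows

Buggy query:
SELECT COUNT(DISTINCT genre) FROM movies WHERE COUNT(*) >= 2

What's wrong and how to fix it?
Bug: COUNT(*) cannot appear in WHERE; the per-group count doesn't exist yet

Fix: Use a subquery that GROUPs and filters with HAVING, then count its rows

Corrected query:
SELECT COUNT(*) FROM (SELECT genre FROM movies GROUP BY genre HAVING COUNT(*) >= 2)

Result:
COUNT(*)
--------
2       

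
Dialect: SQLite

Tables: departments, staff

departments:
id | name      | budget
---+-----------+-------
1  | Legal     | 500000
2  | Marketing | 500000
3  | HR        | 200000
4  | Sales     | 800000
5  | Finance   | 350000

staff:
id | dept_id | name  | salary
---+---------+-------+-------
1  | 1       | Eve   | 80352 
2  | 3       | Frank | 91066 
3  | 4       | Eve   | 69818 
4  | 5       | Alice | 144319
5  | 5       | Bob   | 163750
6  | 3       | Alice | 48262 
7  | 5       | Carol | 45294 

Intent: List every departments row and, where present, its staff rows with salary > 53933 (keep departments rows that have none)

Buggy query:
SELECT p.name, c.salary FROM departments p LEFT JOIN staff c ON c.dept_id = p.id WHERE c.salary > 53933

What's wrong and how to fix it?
Bug: A WHERE condition on the right-hand table after LEFT JOIN drops unmatched parents

Fix: Put 'c.salary > 53933' in the JOIN's ON clause instead of WHERE

Corrected query:
SELECT p.name, c.salary FROM departments p LEFT JOIN staff c ON c.dept_id = p.id AND c.salary > 53933

Result:
name      | salary
----------+-------
Legal     | 80352 
Marketing | NULL  
HR        | 91066 
Sales     | 69818 
Finance   | 144319
Finance   | 163750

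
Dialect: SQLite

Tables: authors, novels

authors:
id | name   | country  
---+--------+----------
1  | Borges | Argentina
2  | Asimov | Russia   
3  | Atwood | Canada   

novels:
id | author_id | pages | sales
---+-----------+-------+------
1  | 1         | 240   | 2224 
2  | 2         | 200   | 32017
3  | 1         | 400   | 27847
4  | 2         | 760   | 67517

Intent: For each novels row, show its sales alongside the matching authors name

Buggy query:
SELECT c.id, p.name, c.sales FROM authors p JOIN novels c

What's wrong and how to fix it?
Bug: JOIN with no ON clause produces a cartesian product; every novels row pairs with every authors row

Fix: Add ON c.author_id = p.id to the JOIN

Corrected query:
SELECT c.id, p.name, c.sales FROM authors p JOIN novels c ON c.author_id = p.id

Result:
id | name   | sales
---+--------+------
1  | Borges | 2224 
2  | Asimov | 32017
3  | Borges | 27847
4  | Asimov | 67517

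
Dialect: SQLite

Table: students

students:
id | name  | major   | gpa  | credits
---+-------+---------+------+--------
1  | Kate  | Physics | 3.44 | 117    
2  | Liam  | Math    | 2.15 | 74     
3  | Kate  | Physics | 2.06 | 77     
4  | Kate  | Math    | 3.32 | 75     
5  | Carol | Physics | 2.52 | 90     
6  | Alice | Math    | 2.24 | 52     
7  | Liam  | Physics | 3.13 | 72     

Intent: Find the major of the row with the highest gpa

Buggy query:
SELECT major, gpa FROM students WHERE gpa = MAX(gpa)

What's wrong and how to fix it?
Bug: WHERE is evaluated per row; an aggregate over the whole table isn't defined there

Fix: Use a subquery: WHERE gpa = (SELECT MAX(gpa) FROM students)

Corrected query:
SELECT major, gpa FROM students WHERE gpa = (SELECT MAX(gpa) FROM students)

Result:
major   | gpa 
--------+-----
Physics | 3.44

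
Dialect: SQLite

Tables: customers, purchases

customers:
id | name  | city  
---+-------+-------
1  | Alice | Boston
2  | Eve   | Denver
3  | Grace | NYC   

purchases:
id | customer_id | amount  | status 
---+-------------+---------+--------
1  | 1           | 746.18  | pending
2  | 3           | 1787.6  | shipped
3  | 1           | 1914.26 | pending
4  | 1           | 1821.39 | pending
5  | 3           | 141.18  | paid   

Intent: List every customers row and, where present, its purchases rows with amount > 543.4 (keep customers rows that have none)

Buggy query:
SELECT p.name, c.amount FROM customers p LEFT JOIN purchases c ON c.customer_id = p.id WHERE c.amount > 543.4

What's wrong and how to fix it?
Bug: A WHERE condition on the right-hand table after LEFT JOIN drops unmatched parents

Fix: Put 'c.amount > 543.4' in the JOIN's ON clause instead of WHERE

Corrected query:
SELECT p.name, c.amount FROM customers p LEFT JOIN purchases c ON c.customer_id = p.id AND c.amount > 543.4

Result:
name  | amount 
------+--------
Alice | 746.18 
Alice | 1821.39
Alice | 1914.26
Eve   | NULL   
Grace | 1787.6 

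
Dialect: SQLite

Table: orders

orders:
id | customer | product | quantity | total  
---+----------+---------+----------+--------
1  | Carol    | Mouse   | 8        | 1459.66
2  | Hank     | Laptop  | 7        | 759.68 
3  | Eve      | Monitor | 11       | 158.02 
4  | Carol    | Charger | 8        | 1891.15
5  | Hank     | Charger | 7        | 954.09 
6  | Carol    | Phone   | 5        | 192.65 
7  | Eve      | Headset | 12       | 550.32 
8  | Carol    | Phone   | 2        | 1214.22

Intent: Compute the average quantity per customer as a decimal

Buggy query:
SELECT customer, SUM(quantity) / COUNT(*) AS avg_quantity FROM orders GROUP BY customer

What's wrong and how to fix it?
Bug: Both operands are integers, so '/' performs integer division and truncates

Fix: Multiply by 1.0 (or CAST to REAL) to force floating-point division

Corrected query:
SELECT customer, SUM(quantity) * 1.0 / COUNT(*) AS avg_quantity FROM orders GROUP BY customer

Result:
customer | avg_quantity
---------+-------------
Carol    | 5.75        
Eve      | 11.5        
Hank     | 7           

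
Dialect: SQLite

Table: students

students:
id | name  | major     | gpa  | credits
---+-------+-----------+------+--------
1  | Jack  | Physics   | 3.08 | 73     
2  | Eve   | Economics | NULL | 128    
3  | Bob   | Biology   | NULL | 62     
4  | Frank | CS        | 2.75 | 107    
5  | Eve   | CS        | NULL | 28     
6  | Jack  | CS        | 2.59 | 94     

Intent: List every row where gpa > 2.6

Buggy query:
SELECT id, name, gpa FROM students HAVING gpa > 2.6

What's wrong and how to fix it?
Bug: HAVING filters the output of aggregation, but this query has no GROUP BY and no aggregate functions, so SQLite rejects it (HAVING clause on a non-aggregate query); the condition here is per row

Fix: Replace HAVING with WHERE since the condition applies to individual rows

Corrected query:
SELECT id, name, gpa FROM students WHERE gpa > 2.6

Result:
id | name  | gpa 
---+-------+-----
1  | Jack  | 3.08
4  | Frank | 2.75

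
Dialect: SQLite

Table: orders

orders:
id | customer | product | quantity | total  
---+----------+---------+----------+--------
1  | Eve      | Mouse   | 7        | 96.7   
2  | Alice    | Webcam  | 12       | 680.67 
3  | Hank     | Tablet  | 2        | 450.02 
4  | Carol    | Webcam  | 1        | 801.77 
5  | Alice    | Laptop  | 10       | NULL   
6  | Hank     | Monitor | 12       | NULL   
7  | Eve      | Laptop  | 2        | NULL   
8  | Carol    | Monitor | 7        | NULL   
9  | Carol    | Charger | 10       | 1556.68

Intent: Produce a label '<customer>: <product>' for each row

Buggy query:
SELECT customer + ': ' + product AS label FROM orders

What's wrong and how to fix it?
Bug: SQLite uses || for string concatenation; + coerces text to numbers (yielding 0)

Fix: Replace + with || to concatenate text

Corrected query:
SELECT customer || ': ' || product AS label FROM orders

Result:
label         
--------------
Eve: Mouse    
Alice: Webcam 
Hank: Tablet  
Carol: Webcam 
Alice: Laptop 
Hank: Monitor 
Eve: Laptop   
Carol: Monitor
Carol: Charger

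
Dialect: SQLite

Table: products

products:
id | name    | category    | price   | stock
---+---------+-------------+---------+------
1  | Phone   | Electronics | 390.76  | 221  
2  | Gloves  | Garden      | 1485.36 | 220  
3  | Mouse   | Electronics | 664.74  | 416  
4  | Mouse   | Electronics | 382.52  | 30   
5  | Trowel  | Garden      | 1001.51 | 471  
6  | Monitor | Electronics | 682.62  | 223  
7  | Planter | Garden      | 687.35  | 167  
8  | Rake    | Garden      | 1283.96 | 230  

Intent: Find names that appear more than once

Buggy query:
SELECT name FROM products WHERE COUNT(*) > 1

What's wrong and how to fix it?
Bug: WHERE can't reference COUNT(*); aggregates are computed after WHERE

Fix: GROUP BY name, then filter groups with HAVING COUNT(*) > 1

Corrected query:
SELECT name FROM products GROUP BY name HAVING COUNT(*) > 1

Result:
name 
-----
Mouse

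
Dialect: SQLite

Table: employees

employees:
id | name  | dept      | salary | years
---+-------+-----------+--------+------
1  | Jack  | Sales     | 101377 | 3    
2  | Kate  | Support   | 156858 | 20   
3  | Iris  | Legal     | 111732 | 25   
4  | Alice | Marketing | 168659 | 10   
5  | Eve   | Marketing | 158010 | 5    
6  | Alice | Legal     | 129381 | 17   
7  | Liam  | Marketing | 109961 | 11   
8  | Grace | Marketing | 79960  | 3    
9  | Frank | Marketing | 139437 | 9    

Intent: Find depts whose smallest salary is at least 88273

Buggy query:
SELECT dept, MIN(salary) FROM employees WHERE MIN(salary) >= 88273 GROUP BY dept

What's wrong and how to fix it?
Bug: Aggregates like MIN are computed per group after WHERE runs

Fix: Use HAVING for the per-group MIN condition

Corrected query:
SELECT dept, MIN(salary) FROM employees GROUP BY dept HAVING MIN(salary) >= 88273

Result:
dept    | MIN(salary)
--------+------------
Legal   | 111732     
Sales   | 101377     
Support | 156858     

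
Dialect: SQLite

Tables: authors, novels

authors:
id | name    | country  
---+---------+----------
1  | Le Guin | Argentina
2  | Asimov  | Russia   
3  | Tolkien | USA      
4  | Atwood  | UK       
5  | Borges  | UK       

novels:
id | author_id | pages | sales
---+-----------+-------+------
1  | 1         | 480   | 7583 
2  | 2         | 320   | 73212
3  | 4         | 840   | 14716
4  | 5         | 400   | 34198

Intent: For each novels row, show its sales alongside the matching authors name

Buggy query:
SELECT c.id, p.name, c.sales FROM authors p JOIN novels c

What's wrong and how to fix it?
Bug: Missing join condition: each novels row is matched to all authors rows instead of just its own

Fix: Specify the join condition linking the foreign key to the parent id

Corrected query:
SELECT c.id, p.name, c.sales FROM authors p JOIN novels c ON c.author_id = p.id

Result:
id | name    | sales
---+---------+------
1  | Le Guin | 7583 
2  | Asimov  | 73212
3  | Atwood  | 14716
4  | Borges  | 34198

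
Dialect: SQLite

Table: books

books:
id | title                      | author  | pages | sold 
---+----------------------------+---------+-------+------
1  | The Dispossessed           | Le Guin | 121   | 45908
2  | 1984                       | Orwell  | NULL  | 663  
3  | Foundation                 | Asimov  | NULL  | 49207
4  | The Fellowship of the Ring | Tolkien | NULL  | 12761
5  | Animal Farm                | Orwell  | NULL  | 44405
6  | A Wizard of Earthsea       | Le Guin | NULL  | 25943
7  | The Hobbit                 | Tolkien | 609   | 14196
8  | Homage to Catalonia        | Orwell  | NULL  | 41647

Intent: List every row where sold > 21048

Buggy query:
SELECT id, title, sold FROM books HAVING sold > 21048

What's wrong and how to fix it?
Bug: HAVING filters the output of aggregation, but this query has no GROUP BY and no aggregate functions, so SQLite rejects it (HAVING clause on a non-aggregate query); the condition here is per row

Fix: Use WHERE for row-level filtering

Corrected query:
SELECT id, title, sold FROM books WHERE sold > 21048

Result:
id | title                | sold 
---+----------------------+------
1  | The Dispossessed     | 45908
3  | Foundation           | 49207
5  | Animal Farm          | 44405
6  | A Wizard of Earthsea | 25943
8  | Homage to Catalonia  | 41647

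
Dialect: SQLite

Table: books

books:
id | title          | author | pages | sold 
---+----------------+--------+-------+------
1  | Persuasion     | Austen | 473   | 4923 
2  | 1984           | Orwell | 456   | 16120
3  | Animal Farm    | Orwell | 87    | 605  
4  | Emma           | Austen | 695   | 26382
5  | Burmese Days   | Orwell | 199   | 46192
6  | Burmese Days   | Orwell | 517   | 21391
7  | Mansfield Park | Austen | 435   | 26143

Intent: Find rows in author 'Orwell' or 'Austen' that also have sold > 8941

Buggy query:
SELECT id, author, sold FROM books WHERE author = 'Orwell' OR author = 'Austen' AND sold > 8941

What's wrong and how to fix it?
Bug: Without parentheses, AND is evaluated before OR, so the sold filter only applies to the 'Austen' branch

Fix: Group the OR with parentheses (or use IN), then AND the threshold

Corrected query:
SELECT id, author, sold FROM books WHERE (author = 'Orwell' OR author = 'Austen') AND sold > 8941

Result:
id | author | sold 
---+--------+------
2  | Orwell | 16120
4  | Austen | 26382
5  | Orwell | 46192
6  | Orwell | 21391
7  | Austen | 26143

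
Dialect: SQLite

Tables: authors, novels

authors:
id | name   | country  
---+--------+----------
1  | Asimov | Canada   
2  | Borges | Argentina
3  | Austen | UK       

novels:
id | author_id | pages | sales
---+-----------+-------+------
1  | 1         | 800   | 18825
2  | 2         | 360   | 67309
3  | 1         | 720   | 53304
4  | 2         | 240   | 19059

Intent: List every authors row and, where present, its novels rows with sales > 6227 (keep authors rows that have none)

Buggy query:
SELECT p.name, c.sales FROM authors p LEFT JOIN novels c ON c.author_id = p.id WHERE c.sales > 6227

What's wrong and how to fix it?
Bug: Filtering c.sales in WHERE discards the NULL rows produced by LEFT JOIN, turning it into an inner join

Fix: Move the right-table condition into the ON clause so unmatched parents are kept

Corrected query:
SELECT p.name, c.sales FROM authors p LEFT JOIN novels c ON c.author_id = p.id AND c.sales > 6227

Result:
name   | sales
-------+------
Asimov | 18825
Asimov | 53304
Borges | 19059
Borges | 67309
Austen | NULL 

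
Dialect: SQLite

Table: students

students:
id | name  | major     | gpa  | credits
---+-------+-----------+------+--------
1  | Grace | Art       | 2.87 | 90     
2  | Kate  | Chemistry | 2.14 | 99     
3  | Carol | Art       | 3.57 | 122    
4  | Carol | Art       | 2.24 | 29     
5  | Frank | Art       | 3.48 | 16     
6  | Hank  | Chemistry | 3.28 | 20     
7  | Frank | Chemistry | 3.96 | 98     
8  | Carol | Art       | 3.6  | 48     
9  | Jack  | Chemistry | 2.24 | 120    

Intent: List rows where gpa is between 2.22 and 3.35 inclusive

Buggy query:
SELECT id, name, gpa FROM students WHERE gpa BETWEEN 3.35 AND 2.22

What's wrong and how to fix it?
Bug: BETWEEN expects the lower bound first; with 3.35 AND 2.22 the range is empty

Fix: Write BETWEEN 2.22 AND 3.35

Corrected query:
SELECT id, name, gpa FROM students WHERE gpa BETWEEN 2.22 AND 3.35

Result:
id | name  | gpa 
---+-------+-----
1  | Grace | 2.87
4  | Carol | 2.24
6  | Hank  | 3.28
9  | Jack  | 2.24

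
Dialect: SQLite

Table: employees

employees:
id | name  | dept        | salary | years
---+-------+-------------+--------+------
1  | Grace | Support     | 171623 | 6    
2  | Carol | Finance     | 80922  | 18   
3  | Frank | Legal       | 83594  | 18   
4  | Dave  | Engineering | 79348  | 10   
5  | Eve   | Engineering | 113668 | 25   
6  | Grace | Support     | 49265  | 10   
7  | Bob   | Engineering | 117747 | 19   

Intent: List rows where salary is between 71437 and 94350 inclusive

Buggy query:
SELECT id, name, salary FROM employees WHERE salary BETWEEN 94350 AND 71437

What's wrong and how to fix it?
Bug: The bounds are reversed; BETWEEN a AND b requires a <= b to match anything

Fix: Write BETWEEN 71437 AND 94350

Corrected query:
SELECT id, name, salary FROM employees WHERE salary BETWEEN 71437 AND 94350

Result:
id | name  | salary
---+-------+-------
2  | Carol | 80922 
3  | Frank | 83594 
4  | Dave  | 79348 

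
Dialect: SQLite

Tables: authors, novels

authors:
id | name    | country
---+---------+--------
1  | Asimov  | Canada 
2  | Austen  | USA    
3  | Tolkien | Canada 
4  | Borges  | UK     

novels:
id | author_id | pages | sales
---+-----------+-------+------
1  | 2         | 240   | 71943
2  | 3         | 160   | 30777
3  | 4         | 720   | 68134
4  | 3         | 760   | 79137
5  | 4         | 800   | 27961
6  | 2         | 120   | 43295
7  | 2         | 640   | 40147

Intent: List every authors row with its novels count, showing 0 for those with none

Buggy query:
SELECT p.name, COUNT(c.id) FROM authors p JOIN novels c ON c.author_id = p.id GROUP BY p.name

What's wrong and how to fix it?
Bug: An inner join excludes parents with zero children

Fix: Use LEFT JOIN so parents without children still appear (COUNT(c.id) gives 0)

Corrected query:
SELECT p.name, COUNT(c.id) FROM authors p LEFT JOIN novels c ON c.author_id = p.id GROUP BY p.name

Result:
name    | COUNT(c.id)
--------+------------
Asimov  | 0          
Austen  | 3          
Borges  | 2          
Tolkien | 2          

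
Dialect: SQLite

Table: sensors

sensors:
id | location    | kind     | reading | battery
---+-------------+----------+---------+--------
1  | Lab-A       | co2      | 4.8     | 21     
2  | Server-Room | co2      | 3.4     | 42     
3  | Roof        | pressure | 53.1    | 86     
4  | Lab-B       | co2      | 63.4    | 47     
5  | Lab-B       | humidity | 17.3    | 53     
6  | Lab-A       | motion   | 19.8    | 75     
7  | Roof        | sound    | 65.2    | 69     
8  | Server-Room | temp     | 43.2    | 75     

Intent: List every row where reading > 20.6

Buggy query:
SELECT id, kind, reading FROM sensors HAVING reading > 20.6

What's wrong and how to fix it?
Bug: This is a non-aggregate query (no GROUP BY, no aggregates), so in SQLite the HAVING clause is invalid here; a row-level condition belongs in WHERE

Fix: Use WHERE for row-level filtering

Corrected query:
SELECT id, kind, reading FROM sensors WHERE reading > 20.6

Result:
id | kind     | reading
---+----------+--------
3  | pressure | 53.1   
4  | co2      | 63.4   
7  | sound    | 65.2   
8  | temp     | 43.2   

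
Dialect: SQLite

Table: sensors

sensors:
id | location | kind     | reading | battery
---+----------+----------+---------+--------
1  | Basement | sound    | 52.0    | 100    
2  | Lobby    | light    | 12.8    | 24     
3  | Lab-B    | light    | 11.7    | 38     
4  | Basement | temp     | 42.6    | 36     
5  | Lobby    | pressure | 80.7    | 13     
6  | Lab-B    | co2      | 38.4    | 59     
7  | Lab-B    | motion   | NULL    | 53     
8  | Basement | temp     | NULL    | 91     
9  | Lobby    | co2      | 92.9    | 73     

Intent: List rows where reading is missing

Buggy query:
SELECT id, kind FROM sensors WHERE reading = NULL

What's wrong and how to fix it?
Bug: Comparing to NULL with '=' never matches; NULL = NULL is unknown, not true

Fix: Use IS NULL to test for NULL

Corrected query:
SELECT id, kind FROM sensors WHERE reading IS NULL

Result:
id | kind  
---+-------
7  | motion
8  | temp  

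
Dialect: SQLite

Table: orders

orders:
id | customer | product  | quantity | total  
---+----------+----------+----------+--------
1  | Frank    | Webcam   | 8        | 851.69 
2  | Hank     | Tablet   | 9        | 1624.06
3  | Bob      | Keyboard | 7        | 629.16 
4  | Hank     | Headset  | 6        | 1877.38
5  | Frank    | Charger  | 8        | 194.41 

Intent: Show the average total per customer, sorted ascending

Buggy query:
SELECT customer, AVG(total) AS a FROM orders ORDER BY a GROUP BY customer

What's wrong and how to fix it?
Bug: GROUP BY must precede ORDER BY

Fix: Reorder: SELECT … FROM … GROUP BY … ORDER BY …

Corrected query:
SELECT customer, AVG(total) AS a FROM orders GROUP BY customer ORDER BY a

Result:
customer | a      
---------+--------
Frank    | 523.05 
Bob      | 629.16 
Hank     | 1750.72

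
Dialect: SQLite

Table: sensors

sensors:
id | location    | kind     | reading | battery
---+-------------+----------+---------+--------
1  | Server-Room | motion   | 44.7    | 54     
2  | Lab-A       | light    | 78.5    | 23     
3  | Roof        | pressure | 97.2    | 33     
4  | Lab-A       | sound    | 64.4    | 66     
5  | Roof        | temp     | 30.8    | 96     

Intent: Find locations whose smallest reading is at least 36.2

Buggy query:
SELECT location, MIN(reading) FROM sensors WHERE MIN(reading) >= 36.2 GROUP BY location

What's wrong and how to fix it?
Bug: MIN() in WHERE is a misuse of aggregate

Fix: Replace WHERE with HAVING after the GROUP BY

Corrected query:
SELECT location, MIN(reading) FROM sensors GROUP BY location HAVING MIN(reading) >= 36.2

Result:
location    | MIN(reading)
------------+-------------
Lab-A       | 64.4        
Server-Room | 44.7        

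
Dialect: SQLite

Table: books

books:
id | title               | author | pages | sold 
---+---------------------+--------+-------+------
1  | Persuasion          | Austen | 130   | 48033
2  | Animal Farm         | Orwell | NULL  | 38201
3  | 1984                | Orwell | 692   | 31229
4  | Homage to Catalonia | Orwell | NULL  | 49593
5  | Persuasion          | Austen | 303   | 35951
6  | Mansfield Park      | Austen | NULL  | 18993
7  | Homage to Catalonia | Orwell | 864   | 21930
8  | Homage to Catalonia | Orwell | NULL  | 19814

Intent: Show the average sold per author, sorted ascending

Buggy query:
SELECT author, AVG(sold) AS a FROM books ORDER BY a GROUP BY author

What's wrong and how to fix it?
Bug: GROUP BY must precede ORDER BY

Fix: Move ORDER BY to the end, after GROUP BY

Corrected query:
SELECT author, AVG(sold) AS a FROM books GROUP BY author ORDER BY a

Result:
author | a           
-------+-------------
Orwell | 32153.4     
Austen | 34325.666667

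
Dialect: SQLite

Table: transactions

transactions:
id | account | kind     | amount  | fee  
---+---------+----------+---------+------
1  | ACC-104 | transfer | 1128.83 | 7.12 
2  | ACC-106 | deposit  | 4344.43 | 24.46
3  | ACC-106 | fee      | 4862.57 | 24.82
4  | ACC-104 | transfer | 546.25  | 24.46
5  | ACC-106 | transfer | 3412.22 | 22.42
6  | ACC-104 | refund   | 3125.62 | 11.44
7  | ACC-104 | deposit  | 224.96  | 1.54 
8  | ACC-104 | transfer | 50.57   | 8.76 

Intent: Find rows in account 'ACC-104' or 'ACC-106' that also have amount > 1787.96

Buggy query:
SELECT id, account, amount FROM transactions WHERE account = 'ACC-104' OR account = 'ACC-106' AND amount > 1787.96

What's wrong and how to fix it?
Bug: Without parentheses, AND is evaluated before OR, so the amount filter only applies to the 'ACC-106' branch

Fix: Group the OR with parentheses (or use IN), then AND the threshold

Corrected query:
SELECT id, account, amount FROM transactions WHERE (account = 'ACC-104' OR account = 'ACC-106') AND amount > 1787.96

Result:
id | account | amount 
---+---------+--------
2  | ACC-106 | 4344.43
3  | ACC-106 | 4862.57
5  | ACC-106 | 3412.22
6  | ACC-104 | 3125.62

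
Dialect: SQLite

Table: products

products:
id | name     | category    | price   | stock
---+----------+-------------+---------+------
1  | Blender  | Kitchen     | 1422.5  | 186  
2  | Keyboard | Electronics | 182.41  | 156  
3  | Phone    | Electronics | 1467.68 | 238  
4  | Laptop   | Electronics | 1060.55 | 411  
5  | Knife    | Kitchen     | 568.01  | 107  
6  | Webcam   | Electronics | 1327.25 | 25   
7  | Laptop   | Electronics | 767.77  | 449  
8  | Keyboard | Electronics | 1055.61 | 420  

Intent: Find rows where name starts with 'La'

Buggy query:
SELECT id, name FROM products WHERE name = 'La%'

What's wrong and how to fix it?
Bug: '=' compares the literal string including the % character; pattern matching needs LIKE

Fix: Replace '=' with LIKE so 'La%' is treated as a pattern

Corrected query:
SELECT id, name FROM products WHERE name LIKE 'La%'

Result:
id | name  
---+-------
4  | Laptop
7  | Laptop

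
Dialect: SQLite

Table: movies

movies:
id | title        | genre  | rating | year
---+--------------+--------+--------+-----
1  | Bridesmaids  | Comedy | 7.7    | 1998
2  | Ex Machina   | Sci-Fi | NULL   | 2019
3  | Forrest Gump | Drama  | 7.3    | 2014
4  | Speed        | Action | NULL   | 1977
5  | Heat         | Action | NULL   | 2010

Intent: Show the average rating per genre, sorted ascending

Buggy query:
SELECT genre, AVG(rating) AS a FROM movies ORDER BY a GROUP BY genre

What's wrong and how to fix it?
Bug: GROUP BY must precede ORDER BY

Fix: Move ORDER BY to the end, after GROUP BY

Corrected query:
SELECT genre, AVG(rating) AS a FROM movies GROUP BY genre ORDER BY a

Result:
genre  | a   
-------+-----
Action | NULL
Sci-Fi | NULL
Drama  | 7.3 
Comedy | 7.7 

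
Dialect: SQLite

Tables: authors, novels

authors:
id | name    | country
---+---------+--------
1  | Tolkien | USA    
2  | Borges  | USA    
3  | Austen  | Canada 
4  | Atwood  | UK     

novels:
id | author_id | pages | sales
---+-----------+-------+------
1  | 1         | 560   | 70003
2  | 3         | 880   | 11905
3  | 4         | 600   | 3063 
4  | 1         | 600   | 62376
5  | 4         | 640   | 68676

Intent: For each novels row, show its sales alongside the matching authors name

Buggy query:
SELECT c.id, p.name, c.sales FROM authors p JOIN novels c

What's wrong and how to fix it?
Bug: Missing join condition: each novels row is matched to all authors rows instead of just its own

Fix: Add ON c.author_id = p.id to the JOIN

Corrected query:
SELECT c.id, p.name, c.sales FROM authors p JOIN novels c ON c.author_id = p.id

Result:
id | name    | sales
---+---------+------
1  | Tolkien | 70003
2  | Austen  | 11905
3  | Atwood  | 3063 
4  | Tolkien | 62376
5  | Atwood  | 68676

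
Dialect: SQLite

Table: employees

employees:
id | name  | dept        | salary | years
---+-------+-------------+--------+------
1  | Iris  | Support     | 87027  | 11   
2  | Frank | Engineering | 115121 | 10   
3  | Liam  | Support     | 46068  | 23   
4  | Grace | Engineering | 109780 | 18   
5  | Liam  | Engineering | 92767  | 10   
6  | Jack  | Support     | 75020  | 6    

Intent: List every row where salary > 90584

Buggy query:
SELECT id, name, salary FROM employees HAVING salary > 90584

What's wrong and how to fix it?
Bug: This is a non-aggregate query (no GROUP BY, no aggregates), so in SQLite the HAVING clause is invalid here; a row-level condition belongs in WHERE

Fix: Replace HAVING with WHERE since the condition applies to individual rows

Corrected query:
SELECT id, name, salary FROM employees WHERE salary > 90584

Result:
id | name  | salary
---+-------+-------
2  | Frank | 115121
4  | Grace | 109780
5  | Liam  | 92767 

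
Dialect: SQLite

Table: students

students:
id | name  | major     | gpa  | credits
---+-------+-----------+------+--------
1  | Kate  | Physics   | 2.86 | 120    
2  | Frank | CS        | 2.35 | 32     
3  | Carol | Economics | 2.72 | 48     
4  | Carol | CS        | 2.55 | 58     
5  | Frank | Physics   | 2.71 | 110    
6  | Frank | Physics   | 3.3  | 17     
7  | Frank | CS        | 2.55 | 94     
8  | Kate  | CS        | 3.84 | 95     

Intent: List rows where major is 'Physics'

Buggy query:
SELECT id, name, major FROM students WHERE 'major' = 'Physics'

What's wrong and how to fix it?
Bug: Single quotes denote string literals in SQL; the column name is being compared as a constant string

Fix: Remove the quotes around the column name (or use double quotes for an identifier)

Corrected query:
SELECT id, name, major FROM students WHERE major = 'Physics'

Result:
id | name  | major  
---+-------+--------
1  | Kate  | Physics
5  | Frank | Physics
6  | Frank | Physics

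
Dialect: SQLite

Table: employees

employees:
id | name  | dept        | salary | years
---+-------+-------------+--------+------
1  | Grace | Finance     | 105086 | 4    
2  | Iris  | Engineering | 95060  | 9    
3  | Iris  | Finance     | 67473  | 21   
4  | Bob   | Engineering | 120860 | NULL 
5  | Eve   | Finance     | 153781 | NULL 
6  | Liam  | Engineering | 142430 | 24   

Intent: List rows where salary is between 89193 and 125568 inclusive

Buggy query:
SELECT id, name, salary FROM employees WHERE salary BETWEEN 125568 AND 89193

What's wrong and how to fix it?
Bug: The bounds are reversed; BETWEEN a AND b requires a <= b to match anything

Fix: Swap the bounds so the smaller value comes first

Corrected query:
SELECT id, name, salary FROM employees WHERE salary BETWEEN 89193 AND 125568

Result:
id | name  | salary
---+-------+-------
1  | Grace | 105086
2  | Iris  | 95060 
4  | Bob   | 120860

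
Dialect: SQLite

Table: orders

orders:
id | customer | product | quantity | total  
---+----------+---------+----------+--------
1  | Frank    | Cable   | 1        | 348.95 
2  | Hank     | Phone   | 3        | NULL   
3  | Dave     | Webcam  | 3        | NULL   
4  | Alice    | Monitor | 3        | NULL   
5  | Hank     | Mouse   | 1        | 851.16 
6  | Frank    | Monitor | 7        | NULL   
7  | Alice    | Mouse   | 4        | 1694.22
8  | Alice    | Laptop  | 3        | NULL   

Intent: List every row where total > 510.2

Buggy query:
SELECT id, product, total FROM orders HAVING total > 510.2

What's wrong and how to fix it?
Bug: This is a non-aggregate query (no GROUP BY, no aggregates), so in SQLite the HAVING clause is invalid here; a row-level condition belongs in WHERE

Fix: Replace HAVING with WHERE since the condition applies to individual rows

Corrected query:
SELECT id, product, total FROM orders WHERE total > 510.2

Result:
id | product | total  
---+---------+--------
5  | Mouse   | 851.16 
7  | Mouse   | 1694.22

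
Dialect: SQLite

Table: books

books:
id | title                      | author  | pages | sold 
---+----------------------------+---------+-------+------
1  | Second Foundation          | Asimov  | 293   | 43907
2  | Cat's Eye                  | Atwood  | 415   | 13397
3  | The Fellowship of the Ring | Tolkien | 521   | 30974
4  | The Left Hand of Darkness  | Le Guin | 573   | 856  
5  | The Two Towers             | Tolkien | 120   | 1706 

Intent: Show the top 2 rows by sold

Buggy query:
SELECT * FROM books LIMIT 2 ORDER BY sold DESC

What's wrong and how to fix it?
Bug: ORDER BY cannot follow LIMIT; LIMIT is the final clause

Fix: Sort with ORDER BY, then apply LIMIT

Corrected query:
SELECT * FROM books ORDER BY sold DESC LIMIT 2

Result:
id | title                      | author  | pages | sold 
---+----------------------------+---------+-------+------
1  | Second Foundation          | Asimov  | 293   | 43907
3  | The Fellowship of the Ring | Tolkien | 521   | 30974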